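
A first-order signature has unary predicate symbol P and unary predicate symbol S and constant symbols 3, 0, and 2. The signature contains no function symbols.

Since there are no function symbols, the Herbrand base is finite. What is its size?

6

With no function symbols, the Herbrand universe is just the 3 constants.
Ground atoms per predicate: P: 3, S: 3.
Herbrand base size = 3 + 3 = 6.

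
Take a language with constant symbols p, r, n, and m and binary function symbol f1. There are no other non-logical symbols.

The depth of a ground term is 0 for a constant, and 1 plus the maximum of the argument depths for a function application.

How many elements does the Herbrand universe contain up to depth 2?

404

Count level by level. With function symbols f1/2, the terms of depth ≤ k are the 4 constants together with each function applied to depth-≤(k−1) tuples, so N_k = 4 + N_{k-1}^2.
N_0 = 4
N_1 = 4 + 4^2 = 20
N_2 = 4 + 20^2 = 404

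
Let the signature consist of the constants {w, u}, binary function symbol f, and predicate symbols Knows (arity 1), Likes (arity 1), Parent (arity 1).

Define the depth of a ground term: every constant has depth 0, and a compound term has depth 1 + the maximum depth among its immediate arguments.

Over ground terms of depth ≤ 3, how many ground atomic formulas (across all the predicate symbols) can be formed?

First count ground terms of depth ≤ 3.
Let N_k count ground terms of depth at most k. Each non-constant term of depth ≤ k is some function symbol applied to depth-≤(k−1) arguments, giving N_k = 2 + N_{k-1}^2.
N_0 = 2
N_1 = 2 + 2^2 = 6
N_2 = 2 + 6^2 = 38
N_3 = 2 + 38^2 = 1446
So |H| = 1446.
For each predicate symbol, the number of ground atoms is |H| raised to its arity; summing:
  Knows: 1446;  Likes: 1446;  Parent: 1446
Total ground atoms: 1446 + 1446 + 1446 = 4338.

4338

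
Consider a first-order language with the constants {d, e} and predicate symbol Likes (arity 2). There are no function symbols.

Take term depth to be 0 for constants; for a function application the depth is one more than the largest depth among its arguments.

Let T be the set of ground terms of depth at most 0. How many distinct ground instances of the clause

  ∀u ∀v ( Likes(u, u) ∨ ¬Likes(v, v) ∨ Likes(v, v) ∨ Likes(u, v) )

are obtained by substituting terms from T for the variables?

4

Ground terms of depth ≤ 0:
  With no function symbols every ground term is a constant, so there are exactly 2 ground terms at every depth bound.
  N_0 = 2
  Explicitly: d, e.
So there are 2 ground terms available for substitution.
The body mentions every one of the 2 quantified variables; since ground terms form a free algebra, no two substitutions collapse to the same formula.
Number of ground instances = 2^2 = 4.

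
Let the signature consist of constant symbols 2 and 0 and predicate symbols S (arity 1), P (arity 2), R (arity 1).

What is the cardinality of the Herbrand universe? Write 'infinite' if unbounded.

There are no function symbols, so every ground term is one of the 2 constants.
The Herbrand universe is {2, 0}, which is finite with 2 elements.

2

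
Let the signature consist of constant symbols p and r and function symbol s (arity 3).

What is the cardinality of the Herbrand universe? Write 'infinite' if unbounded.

infinite

The signature has at least one function symbol (s, arity 3) and at least one constant (p).
Iterating s gives infinitely many distinct ground terms: p, s(p, p, p), s(s(p, p, p), s(p, p, p), s(p, p, p)), ...
So the Herbrand universe is infinite.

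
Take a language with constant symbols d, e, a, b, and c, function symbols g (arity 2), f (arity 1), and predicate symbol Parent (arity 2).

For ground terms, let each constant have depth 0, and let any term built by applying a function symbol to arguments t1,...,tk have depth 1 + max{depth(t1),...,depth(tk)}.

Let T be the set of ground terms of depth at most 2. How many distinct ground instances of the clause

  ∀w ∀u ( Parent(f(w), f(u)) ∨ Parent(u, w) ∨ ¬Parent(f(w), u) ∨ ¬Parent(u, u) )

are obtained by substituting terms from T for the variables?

1600225

Ground terms of depth ≤ 2:
  Write N_k for the number of ground terms of depth ≤ k. A term of depth ≤ k is either a constant or a function symbol applied to arguments of depth ≤ k−1, so N_k = 5 + N_{k-1}^2 + N_{k-1}.
  N_0 = 5
  N_1 = 5 + 5^2 + 5 = 35
  N_2 = 5 + 35^2 + 35 = 1265
So there are 1265 ground terms available for substitution.
Each of w, u ranges independently over the available ground terms, and distinct assignments produce distinct instances.
Number of ground instances = 1265^2 = 1600225.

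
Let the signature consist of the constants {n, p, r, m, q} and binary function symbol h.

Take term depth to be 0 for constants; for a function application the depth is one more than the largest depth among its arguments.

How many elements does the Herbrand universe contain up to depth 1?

30

If N_k denotes the number of depth-≤k ground terms, the 5 constants give N_0 = 5, and each function symbol of arity r contributes N_{k-1}^r new terms at level k: N_k = 5 + N_{k-1}^2.
N_0 = 5
N_1 = 5 + 5^2 = 30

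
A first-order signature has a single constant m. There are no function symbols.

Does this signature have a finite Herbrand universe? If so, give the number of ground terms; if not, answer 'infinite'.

There are no function symbols, so the only ground term is the single constant.
The Herbrand universe is {m}, finite with 1 element.

1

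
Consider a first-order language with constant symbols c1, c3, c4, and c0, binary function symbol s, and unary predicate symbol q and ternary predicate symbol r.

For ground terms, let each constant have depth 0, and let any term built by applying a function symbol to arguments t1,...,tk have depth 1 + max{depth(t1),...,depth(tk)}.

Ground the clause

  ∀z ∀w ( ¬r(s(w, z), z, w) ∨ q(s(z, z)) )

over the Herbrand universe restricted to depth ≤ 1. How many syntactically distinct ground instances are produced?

400

Ground terms of depth ≤ 1:
  Let N_k = |{terms of depth ≤ k}|. Then N_0 = 4 and N_k = 4 + N_{k-1}^2 for k ≥ 1 (one summand per function symbol, arity giving the exponent).
  N_0 = 4
  N_1 = 4 + 4^2 = 20
So there are 20 ground terms available for substitution.
The body mentions every one of the 2 quantified variables; since ground terms form a free algebra, no two substitutions collapse to the same formula.
Number of ground instances = 20^2 = 400.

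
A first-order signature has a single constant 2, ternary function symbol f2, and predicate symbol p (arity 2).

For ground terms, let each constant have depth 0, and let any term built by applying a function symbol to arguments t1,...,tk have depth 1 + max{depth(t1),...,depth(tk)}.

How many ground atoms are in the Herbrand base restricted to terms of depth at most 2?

81

First count ground terms of depth ≤ 2.
If N_k denotes the number of depth-≤k ground terms, the 1 constant gives N_0 = 1, and each function symbol of arity r contributes N_{k-1}^r new terms at level k: N_k = 1 + N_{k-1}^3.
N_0 = 1
N_1 = 1 + 1^3 = 2
N_2 = 1 + 2^3 = 9
So |H| = 9.
For each predicate symbol, the number of ground atoms is |H| raised to its arity; summing:
  p: 9^2 = 81
Total ground atoms: 81.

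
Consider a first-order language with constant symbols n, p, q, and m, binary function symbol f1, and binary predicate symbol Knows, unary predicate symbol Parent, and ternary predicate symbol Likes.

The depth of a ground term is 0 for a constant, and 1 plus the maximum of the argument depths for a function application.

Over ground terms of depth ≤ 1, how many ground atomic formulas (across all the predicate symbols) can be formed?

First count ground terms of depth ≤ 1.
Count level by level. With function symbols f1/2, the terms of depth ≤ k are the 4 constants together with each function applied to depth-≤(k−1) tuples, so N_k = 4 + N_{k-1}^2.
N_0 = 4
N_1 = 4 + 4^2 = 20
So |H| = 20.
For each predicate symbol, the number of ground atoms is |H| raised to its arity; summing:
  Knows: 20^2 = 400;  Parent: 20;  Likes: 20^3 = 8000
Total ground atoms: 400 + 20 + 8000 = 8420.

8420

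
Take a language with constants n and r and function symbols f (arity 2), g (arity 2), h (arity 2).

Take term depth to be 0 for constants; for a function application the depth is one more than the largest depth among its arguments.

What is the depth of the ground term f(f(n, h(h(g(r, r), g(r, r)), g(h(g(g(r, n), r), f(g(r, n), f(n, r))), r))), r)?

7

depth(g(r, r)) = 1 + max(0, 0) = 1
depth(h(g(r, r), g(r, r))) = 1 + max(1, 1) = 2
depth(g(r, n)) = 1 + max(0, 0) = 1
depth(g(g(r, n), r)) = 1 + max(1, 0) = 2
depth(f(n, r)) = 1 + max(0, 0) = 1
depth(f(g(r, n), f(n, r))) = 1 + max(1, 1) = 2
depth(h(g(g(r, n), r), f(g(r, n), f(n, r)))) = 1 + max(2, 2) = 3
depth(g(h(g(g(r, n), r), f(g(r, n), f(n, r))), r)) = 1 + max(3, 0) = 4
depth(h(h(g(r, r), g(r, r)), g(h(g(g(r, n), r), f(g(r, n), f(n, r))), r))) = 1 + max(2, 4) = 5
depth(f(n, h(h(g(r, r), g(r, r)), g(h(g(g(r, n), r), f(g(r, n), f(n, r))), r)))) = 1 + max(0, 5) = 6
depth(f(f(n, h(h(g(r, r), g(r, r)), g(h(g(g(r, n), r), f(g(r, n), f(n, r))), r))), r)) = 1 + max(6, 0) = 7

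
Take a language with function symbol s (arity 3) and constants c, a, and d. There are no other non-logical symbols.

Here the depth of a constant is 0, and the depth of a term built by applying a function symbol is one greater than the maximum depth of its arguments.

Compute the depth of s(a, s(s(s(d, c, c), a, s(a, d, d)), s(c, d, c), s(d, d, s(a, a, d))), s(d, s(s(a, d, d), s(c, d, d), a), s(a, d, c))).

4

depth(s(d, c, c)) = 1 + max(0, 0, 0) = 1
depth(s(a, d, d)) = 1 + max(0, 0, 0) = 1
depth(s(s(d, c, c), a, s(a, d, d))) = 1 + max(1, 0, 1) = 2
depth(s(c, d, c)) = 1 + max(0, 0, 0) = 1
depth(s(a, a, d)) = 1 + max(0, 0, 0) = 1
depth(s(d, d, s(a, a, d))) = 1 + max(0, 0, 1) = 2
depth(s(s(s(d, c, c), a, s(a, d, d)), s(c, d, c), s(d, d, s(a, a, d)))) = 1 + max(2, 1, 2) = 3
depth(s(c, d, d)) = 1 + max(0, 0, 0) = 1
depth(s(s(a, d, d), s(c, d, d), a)) = 1 + max(1, 1, 0) = 2
depth(s(a, d, c)) = 1 + max(0, 0, 0) = 1
depth(s(d, s(s(a, d, d), s(c, d, d), a), s(a, d, c))) = 1 + max(0, 2, 1) = 3
depth(s(a, s(s(s(d, c, c), a, s(a, d, d)), s(c, d, c), s(d, d, s(a, a, d))), s(d, s(s(a, d, d), s(c, d, d), a), s(a, d, c)))) = 1 + max(0, 3, 3) = 4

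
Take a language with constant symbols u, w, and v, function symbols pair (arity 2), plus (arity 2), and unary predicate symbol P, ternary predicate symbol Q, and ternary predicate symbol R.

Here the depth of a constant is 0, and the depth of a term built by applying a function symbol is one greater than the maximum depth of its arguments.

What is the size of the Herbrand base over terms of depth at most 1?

18543

First count ground terms of depth ≤ 1.
Let N_k = |{terms of depth ≤ k}|. Then N_0 = 3 and N_k = 3 + N_{k-1}^2 + N_{k-1}^2 for k ≥ 1 (one summand per function symbol, arity giving the exponent).
N_0 = 3
N_1 = 3 + 3^2 + 3^2 = 21
So |H| = 21.
A ground atom is a predicate applied to a tuple of terms from H, so the count is the sum over predicates of |H|^arity:
  P: 21;  Q: 21^3 = 9261;  R: 21^3 = 9261
Total ground atoms: 21 + 9261 + 9261 = 18543.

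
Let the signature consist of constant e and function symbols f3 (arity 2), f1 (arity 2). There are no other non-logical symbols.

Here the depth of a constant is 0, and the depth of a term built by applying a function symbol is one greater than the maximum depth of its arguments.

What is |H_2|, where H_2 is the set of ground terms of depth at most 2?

Write N_k for the number of ground terms of depth ≤ k. A term of depth ≤ k is either a constant or a function symbol applied to arguments of depth ≤ k−1, so N_k = 1 + N_{k-1}^2 + N_{k-1}^2.
N_0 = 1
N_1 = 1 + 1^2 + 1^2 = 3
N_2 = 1 + 3^2 + 3^2 = 19

19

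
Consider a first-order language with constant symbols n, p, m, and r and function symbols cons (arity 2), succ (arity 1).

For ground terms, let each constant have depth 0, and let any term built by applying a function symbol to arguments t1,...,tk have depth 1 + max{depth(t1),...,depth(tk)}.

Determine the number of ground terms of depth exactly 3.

364820

Let N_k = |{terms of depth ≤ k}|. Then N_0 = 4 and N_k = 4 + N_{k-1}^2 + N_{k-1} for k ≥ 1 (one summand per function symbol, arity giving the exponent).
N_0 = 4
N_1 = 4 + 4^2 + 4 = 24
N_2 = 4 + 24^2 + 24 = 604
N_3 = 4 + 604^2 + 604 = 365424
Terms of depth exactly 3: N_3 − N_2 = 365424 − 604 = 364820.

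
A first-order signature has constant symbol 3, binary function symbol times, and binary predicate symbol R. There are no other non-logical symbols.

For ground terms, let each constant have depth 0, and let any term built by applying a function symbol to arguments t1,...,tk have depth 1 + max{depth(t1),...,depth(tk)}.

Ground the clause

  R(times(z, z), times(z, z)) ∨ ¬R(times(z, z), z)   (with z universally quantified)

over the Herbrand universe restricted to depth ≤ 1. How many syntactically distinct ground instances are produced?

2

Ground terms of depth ≤ 1:
  Let N_k = |{terms of depth ≤ k}|. Then N_0 = 1 and N_k = 1 + N_{k-1}^2 for k ≥ 1 (one summand per function symbol, arity giving the exponent).
  N_0 = 1
  N_1 = 1 + 1^2 = 2
So there are 2 ground terms available for substitution.
The clause has 1 distinct variable (z), which appears in the body. In the free term algebra distinct substitutions yield syntactically distinct ground instances.
Number of ground instances = 2.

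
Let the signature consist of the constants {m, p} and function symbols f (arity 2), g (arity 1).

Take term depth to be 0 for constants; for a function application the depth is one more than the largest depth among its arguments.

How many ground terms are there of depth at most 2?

Let N_k = |{terms of depth ≤ k}|. Then N_0 = 2 and N_k = 2 + N_{k-1}^2 + N_{k-1} for k ≥ 1 (one summand per function symbol, arity giving the exponent).
N_0 = 2
N_1 = 2 + 2^2 + 2 = 8
N_2 = 2 + 8^2 + 8 = 74

74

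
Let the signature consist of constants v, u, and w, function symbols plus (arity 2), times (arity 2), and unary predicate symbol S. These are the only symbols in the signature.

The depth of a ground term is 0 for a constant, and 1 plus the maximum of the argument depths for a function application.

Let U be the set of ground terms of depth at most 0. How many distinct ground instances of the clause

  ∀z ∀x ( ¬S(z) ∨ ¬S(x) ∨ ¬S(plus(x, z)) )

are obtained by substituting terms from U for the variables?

9

Ground terms of depth ≤ 0:
  Let N_k = |{terms of depth ≤ k}|. Then N_0 = 3 and N_k = 3 + N_{k-1}^2 + N_{k-1}^2 for k ≥ 1 (one summand per function symbol, arity giving the exponent).
  N_0 = 3
So there are 3 ground terms available for substitution.
The body mentions every one of the 2 quantified variables; since ground terms form a free algebra, no two substitutions collapse to the same formula.
Number of ground instances = 3^2 = 9.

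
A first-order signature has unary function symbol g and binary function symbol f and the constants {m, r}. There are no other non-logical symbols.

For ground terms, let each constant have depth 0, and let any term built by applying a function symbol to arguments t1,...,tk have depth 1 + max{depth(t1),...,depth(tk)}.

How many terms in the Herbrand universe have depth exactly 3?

Let N_k = |{terms of depth ≤ k}|. Then N_0 = 2 and N_k = 2 + N_{k-1} + N_{k-1}^2 for k ≥ 1 (one summand per function symbol, arity giving the exponent).
N_0 = 2
N_1 = 2 + 2 + 2^2 = 8
N_2 = 2 + 8 + 8^2 = 74
N_3 = 2 + 74 + 74^2 = 5552
Terms of depth exactly 3: N_3 − N_2 = 5552 − 74 = 5478.

5478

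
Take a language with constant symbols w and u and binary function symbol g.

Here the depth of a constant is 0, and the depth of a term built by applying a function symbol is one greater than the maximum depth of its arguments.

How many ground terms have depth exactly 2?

32

Let N_k = |{terms of depth ≤ k}|. Then N_0 = 2 and N_k = 2 + N_{k-1}^2 for k ≥ 1 (one summand per function symbol, arity giving the exponent).
N_0 = 2
N_1 = 2 + 2^2 = 6
N_2 = 2 + 6^2 = 38
Terms of depth exactly 2: N_2 − N_1 = 38 − 6 = 32.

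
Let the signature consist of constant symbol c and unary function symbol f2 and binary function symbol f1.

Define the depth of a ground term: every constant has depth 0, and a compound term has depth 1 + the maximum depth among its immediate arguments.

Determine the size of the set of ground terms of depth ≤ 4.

33673

Write N_k for the number of ground terms of depth ≤ k. A term of depth ≤ k is either a constant or a function symbol applied to arguments of depth ≤ k−1, so N_k = 1 + N_{k-1} + N_{k-1}^2.
N_0 = 1
N_1 = 1 + 1 + 1^2 = 3
N_2 = 1 + 3 + 3^2 = 13
N_3 = 1 + 13 + 13^2 = 183
N_4 = 1 + 183 + 183^2 = 33673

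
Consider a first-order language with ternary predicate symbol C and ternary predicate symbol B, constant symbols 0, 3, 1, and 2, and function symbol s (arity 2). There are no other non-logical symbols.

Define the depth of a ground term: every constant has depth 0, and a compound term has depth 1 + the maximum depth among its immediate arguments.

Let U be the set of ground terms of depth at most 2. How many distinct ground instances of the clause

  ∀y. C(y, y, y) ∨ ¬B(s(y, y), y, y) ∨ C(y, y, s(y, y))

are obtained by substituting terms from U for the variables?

404

Ground terms of depth ≤ 2:
  Let N_k = |{terms of depth ≤ k}|. Then N_0 = 4 and N_k = 4 + N_{k-1}^2 for k ≥ 1 (one summand per function symbol, arity giving the exponent).
  N_0 = 4
  N_1 = 4 + 4^2 = 20
  N_2 = 4 + 20^2 = 404
So there are 404 ground terms available for substitution.
The body mentions the single quantified variable y; since ground terms form a free algebra, no two substitutions collapse to the same formula.
Number of ground instances = 404.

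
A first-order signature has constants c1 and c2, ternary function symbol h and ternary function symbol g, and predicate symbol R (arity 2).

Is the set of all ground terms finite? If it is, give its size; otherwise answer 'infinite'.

infinite

The signature has at least one function symbol (h, arity 3) and at least one constant (c1).
Iterating h gives infinitely many distinct ground terms: c1, h(c1, c1, c1), h(h(c1, c1, c1), h(c1, c1, c1), h(c1, c1, c1)), ...
So the Herbrand universe is infinite.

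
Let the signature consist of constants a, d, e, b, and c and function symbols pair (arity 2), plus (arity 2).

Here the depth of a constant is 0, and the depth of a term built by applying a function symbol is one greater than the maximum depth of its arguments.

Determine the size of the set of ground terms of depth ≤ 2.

6055

Let N_k = |{terms of depth ≤ k}|. Then N_0 = 5 and N_k = 5 + N_{k-1}^2 + N_{k-1}^2 for k ≥ 1 (one summand per function symbol, arity giving the exponent).
N_0 = 5
N_1 = 5 + 5^2 + 5^2 = 55
N_2 = 5 + 55^2 + 55^2 = 6055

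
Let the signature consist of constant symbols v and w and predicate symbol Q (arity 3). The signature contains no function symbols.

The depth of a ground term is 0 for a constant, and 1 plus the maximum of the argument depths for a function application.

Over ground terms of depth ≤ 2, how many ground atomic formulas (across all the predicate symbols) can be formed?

8

First count ground terms of depth ≤ 2.
With no function symbols every ground term is a constant, so there are exactly 2 ground terms at every depth bound.
N_0 = 2
N_1 = 2
N_2 = 2
Explicitly: v, w.
So |H| = 2.
For each predicate symbol, the number of ground atoms is |H| raised to its arity; summing:
  Q: 2^3 = 8
Total ground atoms: 8.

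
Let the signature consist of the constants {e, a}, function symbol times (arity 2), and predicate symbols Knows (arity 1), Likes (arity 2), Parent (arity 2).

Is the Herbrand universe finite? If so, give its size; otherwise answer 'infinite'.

infinite

The signature has at least one function symbol (times, arity 2) and at least one constant (e).
Iterating times gives infinitely many distinct ground terms: e, times(e, e), times(times(e, e), times(e, e)), ...
So the Herbrand universe is infinite.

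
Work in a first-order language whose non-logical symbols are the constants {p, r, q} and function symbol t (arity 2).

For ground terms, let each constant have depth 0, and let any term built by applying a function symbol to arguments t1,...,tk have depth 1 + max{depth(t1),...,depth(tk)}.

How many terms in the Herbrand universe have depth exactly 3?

Let N_k = |{terms of depth ≤ k}|. Then N_0 = 3 and N_k = 3 + N_{k-1}^2 for k ≥ 1 (one summand per function symbol, arity giving the exponent).
N_0 = 3
N_1 = 3 + 3^2 = 12
N_2 = 3 + 12^2 = 147
N_3 = 3 + 147^2 = 21612
Terms of depth exactly 3: N_3 − N_2 = 21612 − 147 = 21465.

21465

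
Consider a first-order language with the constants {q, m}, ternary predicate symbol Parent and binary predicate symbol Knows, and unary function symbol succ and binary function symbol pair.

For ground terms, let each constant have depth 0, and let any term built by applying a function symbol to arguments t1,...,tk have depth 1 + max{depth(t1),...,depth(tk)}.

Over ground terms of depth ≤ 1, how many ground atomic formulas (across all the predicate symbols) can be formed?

576

First count ground terms of depth ≤ 1.
Write N_k for the number of ground terms of depth ≤ k. A term of depth ≤ k is either a constant or a function symbol applied to arguments of depth ≤ k−1, so N_k = 2 + N_{k-1} + N_{k-1}^2.
N_0 = 2
N_1 = 2 + 2 + 2^2 = 8
So |H| = 8.
For each predicate symbol, the number of ground atoms is |H| raised to its arity; summing:
  Parent: 8^3 = 512;  Knows: 8^2 = 64
Total ground atoms: 512 + 64 = 576.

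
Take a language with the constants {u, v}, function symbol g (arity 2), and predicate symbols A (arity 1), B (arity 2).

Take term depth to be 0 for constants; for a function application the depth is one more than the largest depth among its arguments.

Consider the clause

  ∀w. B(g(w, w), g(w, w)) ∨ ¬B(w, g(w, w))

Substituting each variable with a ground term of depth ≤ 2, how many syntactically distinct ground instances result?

Ground terms of depth ≤ 2:
  Write N_k for the number of ground terms of depth ≤ k. A term of depth ≤ k is either a constant or a function symbol applied to arguments of depth ≤ k−1, so N_k = 2 + N_{k-1}^2.
  N_0 = 2
  N_1 = 2 + 2^2 = 6
  N_2 = 2 + 6^2 = 38
So there are 38 ground terms available for substitution.
The clause has 1 distinct variable (w), which appears in the body. In the free term algebra distinct substitutions yield syntactically distinct ground instances.
Number of ground instances = 38.

38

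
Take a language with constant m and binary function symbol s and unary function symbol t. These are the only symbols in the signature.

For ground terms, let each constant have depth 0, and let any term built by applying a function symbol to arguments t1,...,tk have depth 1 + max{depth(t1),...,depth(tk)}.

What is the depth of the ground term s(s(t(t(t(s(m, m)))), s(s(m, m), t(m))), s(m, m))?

depth(s(m, m)) = 1 + max(0, 0) = 1
depth(t(s(m, m))) = 1 + depth(s(m, m)) = 1 + 1 = 2
depth(t(t(s(m, m)))) = 1 + depth(t(s(m, m))) = 1 + 2 = 3
depth(t(t(t(s(m, m))))) = 1 + depth(t(t(s(m, m)))) = 1 + 3 = 4
depth(t(m)) = 1 + depth(m) = 1 + 0 = 1
depth(s(s(m, m), t(m))) = 1 + max(1, 1) = 2
depth(s(t(t(t(s(m, m)))), s(s(m, m), t(m)))) = 1 + max(4, 2) = 5
depth(s(s(t(t(t(s(m, m)))), s(s(m, m), t(m))), s(m, m))) = 1 + max(5, 1) = 6

6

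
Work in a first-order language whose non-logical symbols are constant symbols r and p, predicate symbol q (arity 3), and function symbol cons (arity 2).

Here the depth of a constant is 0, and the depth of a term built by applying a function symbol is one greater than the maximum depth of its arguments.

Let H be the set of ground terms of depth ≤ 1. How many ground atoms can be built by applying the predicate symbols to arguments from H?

First count ground terms of depth ≤ 1.
Write N_k for the number of ground terms of depth ≤ k. A term of depth ≤ k is either a constant or a function symbol applied to arguments of depth ≤ k−1, so N_k = 2 + N_{k-1}^2.
N_0 = 2
N_1 = 2 + 2^2 = 6
So |H| = 6.
Each predicate of arity r yields |H|^r ground atoms (one per choice of an r-tuple from H):
  q: 6^3 = 216
Total ground atoms: 216.

216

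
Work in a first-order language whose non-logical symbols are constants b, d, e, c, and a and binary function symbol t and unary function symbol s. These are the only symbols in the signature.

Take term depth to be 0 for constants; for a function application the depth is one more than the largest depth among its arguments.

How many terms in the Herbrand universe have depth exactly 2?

Let N_k = |{terms of depth ≤ k}|. Then N_0 = 5 and N_k = 5 + N_{k-1}^2 + N_{k-1} for k ≥ 1 (one summand per function symbol, arity giving the exponent).
N_0 = 5
N_1 = 5 + 5^2 + 5 = 35
N_2 = 5 + 35^2 + 35 = 1265
Terms of depth exactly 2: N_2 − N_1 = 1265 − 35 = 1230.

1230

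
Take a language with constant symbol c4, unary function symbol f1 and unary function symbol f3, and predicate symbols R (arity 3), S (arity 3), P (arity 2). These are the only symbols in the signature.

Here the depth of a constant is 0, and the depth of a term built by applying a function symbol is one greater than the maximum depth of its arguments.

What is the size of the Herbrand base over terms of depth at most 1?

63

First count ground terms of depth ≤ 1.
Write N_k for the number of ground terms of depth ≤ k. A term of depth ≤ k is either a constant or a function symbol applied to arguments of depth ≤ k−1, so N_k = 1 + N_{k-1} + N_{k-1}.
N_0 = 1
N_1 = 1 + 1 + 1 = 3
Explicitly: c4, f1(c4), f3(c4).
So |H| = 3.
Each predicate of arity r yields |H|^r ground atoms (one per choice of an r-tuple from H):
  R: 3^3 = 27;  S: 3^3 = 27;  P: 3^2 = 9
Total ground atoms: 27 + 27 + 9 = 63.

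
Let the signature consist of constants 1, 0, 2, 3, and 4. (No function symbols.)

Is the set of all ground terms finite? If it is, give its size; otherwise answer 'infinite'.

There are no function symbols, so every ground term is one of the 5 constants.
The Herbrand universe is {1, 0, 2, 3, 4}, which is finite with 5 elements.

5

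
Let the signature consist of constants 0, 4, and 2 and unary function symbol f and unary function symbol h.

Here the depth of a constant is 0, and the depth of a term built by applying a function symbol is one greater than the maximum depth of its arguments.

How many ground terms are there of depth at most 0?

3

If N_k denotes the number of depth-≤k ground terms, the 3 constants give N_0 = 3, and each function symbol of arity r contributes N_{k-1}^r new terms at level k: N_k = 3 + N_{k-1} + N_{k-1}.
N_0 = 3
Explicitly: 0, 4, 2.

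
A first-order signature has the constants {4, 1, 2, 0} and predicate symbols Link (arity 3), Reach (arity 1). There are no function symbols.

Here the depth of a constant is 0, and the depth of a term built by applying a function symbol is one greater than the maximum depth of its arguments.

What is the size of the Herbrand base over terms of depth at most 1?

First count ground terms of depth ≤ 1.
With no function symbols every ground term is a constant, so there are exactly 4 ground terms at every depth bound.
N_0 = 4
N_1 = 4
Explicitly: 4, 1, 2, 0.
So |H| = 4.
Ground atoms are formed by filling each argument slot of a predicate with a term from H, so an r-ary predicate gives |H|^r atoms:
  Link: 4^3 = 64;  Reach: 4
Total ground atoms: 64 + 4 = 68.

68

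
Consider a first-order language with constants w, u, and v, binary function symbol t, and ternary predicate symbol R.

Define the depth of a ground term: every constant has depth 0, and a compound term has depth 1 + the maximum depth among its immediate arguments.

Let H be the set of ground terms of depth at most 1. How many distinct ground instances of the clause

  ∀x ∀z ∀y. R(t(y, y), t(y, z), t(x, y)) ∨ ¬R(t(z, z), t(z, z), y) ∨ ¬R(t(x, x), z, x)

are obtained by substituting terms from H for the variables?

Ground terms of depth ≤ 1:
  If N_k denotes the number of depth-≤k ground terms, the 3 constants give N_0 = 3, and each function symbol of arity r contributes N_{k-1}^r new terms at level k: N_k = 3 + N_{k-1}^2.
  N_0 = 3
  N_1 = 3 + 3^2 = 12
So there are 12 ground terms available for substitution.
The clause has 3 distinct variables (x, z, y), each appearing in the body. In the free term algebra distinct substitutions yield syntactically distinct ground instances.
Number of ground instances = 12^3 = 1728.

1728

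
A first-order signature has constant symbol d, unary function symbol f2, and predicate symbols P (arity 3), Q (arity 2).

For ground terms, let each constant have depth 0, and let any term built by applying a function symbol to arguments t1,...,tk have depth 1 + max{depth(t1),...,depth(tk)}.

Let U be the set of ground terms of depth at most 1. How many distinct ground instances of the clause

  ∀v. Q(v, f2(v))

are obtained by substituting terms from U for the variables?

Ground terms of depth ≤ 1:
  Count level by level. With function symbols f2/1, the terms of depth ≤ k are the 1 constant together with each function applied to depth-≤(k−1) tuples, so N_k = 1 + N_{k-1}.
  N_0 = 1
  N_1 = 1 + 1 = 2
  Explicitly: d, f2(d).
So there are 2 ground terms available for substitution.
The clause has 1 distinct variable (v), which appears in the body. In the free term algebra distinct substitutions yield syntactically distinct ground instances.
Number of ground instances = 2.

2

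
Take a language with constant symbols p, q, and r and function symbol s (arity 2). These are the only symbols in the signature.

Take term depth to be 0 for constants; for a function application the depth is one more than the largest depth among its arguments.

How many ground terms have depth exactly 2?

Count level by level. With function symbols s/2, the terms of depth ≤ k are the 3 constants together with each function applied to depth-≤(k−1) tuples, so N_k = 3 + N_{k-1}^2.
N_0 = 3
N_1 = 3 + 3^2 = 12
N_2 = 3 + 12^2 = 147
Terms of depth exactly 2: N_2 − N_1 = 147 − 12 = 135.

135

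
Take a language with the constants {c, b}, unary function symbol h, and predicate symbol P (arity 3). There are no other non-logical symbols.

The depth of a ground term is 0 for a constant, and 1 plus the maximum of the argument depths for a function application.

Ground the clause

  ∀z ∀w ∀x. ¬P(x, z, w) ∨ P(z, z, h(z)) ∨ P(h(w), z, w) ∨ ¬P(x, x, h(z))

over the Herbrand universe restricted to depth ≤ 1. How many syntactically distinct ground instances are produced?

64

Ground terms of depth ≤ 1:
  If N_k denotes the number of depth-≤k ground terms, the 2 constants give N_0 = 2, and each function symbol of arity r contributes N_{k-1}^r new terms at level k: N_k = 2 + N_{k-1}.
  N_0 = 2
  N_1 = 2 + 2 = 4
  Explicitly: c, b, h(c), h(b).
So there are 4 ground terms available for substitution.
Each of z, w, x ranges independently over the available ground terms, and distinct assignments produce distinct instances.
Number of ground instances = 4^3 = 64.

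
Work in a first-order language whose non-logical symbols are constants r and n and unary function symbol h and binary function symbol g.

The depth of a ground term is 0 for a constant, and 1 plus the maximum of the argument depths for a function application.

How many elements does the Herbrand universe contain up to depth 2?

74

Let N_k = |{terms of depth ≤ k}|. Then N_0 = 2 and N_k = 2 + N_{k-1} + N_{k-1}^2 for k ≥ 1 (one summand per function symbol, arity giving the exponent).
N_0 = 2
N_1 = 2 + 2 + 2^2 = 8
N_2 = 2 + 8 + 8^2 = 74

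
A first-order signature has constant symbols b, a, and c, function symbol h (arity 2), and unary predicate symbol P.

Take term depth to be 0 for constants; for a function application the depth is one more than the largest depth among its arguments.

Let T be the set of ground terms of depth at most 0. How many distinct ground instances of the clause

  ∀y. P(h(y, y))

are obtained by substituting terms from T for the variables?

3

Ground terms of depth ≤ 0:
  Count level by level. With function symbols h/2, the terms of depth ≤ k are the 3 constants together with each function applied to depth-≤(k−1) tuples, so N_k = 3 + N_{k-1}^2.
  N_0 = 3
  Explicitly: b, a, c.
So there are 3 ground terms available for substitution.
The clause has 1 distinct variable (y), which appears in the body. In the free term algebra distinct substitutions yield syntactically distinct ground instances.
Number of ground instances = 3.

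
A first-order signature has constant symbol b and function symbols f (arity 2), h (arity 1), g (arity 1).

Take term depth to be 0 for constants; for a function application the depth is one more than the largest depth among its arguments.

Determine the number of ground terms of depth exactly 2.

21

Write N_k for the number of ground terms of depth ≤ k. A term of depth ≤ k is either a constant or a function symbol applied to arguments of depth ≤ k−1, so N_k = 1 + N_{k-1}^2 + N_{k-1} + N_{k-1}.
N_0 = 1
N_1 = 1 + 1^2 + 1 + 1 = 4
N_2 = 1 + 4^2 + 4 + 4 = 25
Terms of depth exactly 2: N_2 − N_1 = 25 − 4 = 21.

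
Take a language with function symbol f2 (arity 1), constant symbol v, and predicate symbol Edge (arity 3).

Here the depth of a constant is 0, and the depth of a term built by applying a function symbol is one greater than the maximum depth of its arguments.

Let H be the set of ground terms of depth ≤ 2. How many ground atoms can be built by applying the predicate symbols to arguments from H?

27

First count ground terms of depth ≤ 2.
Let N_k count ground terms of depth at most k. Each non-constant term of depth ≤ k is some function symbol applied to depth-≤(k−1) arguments, giving N_k = 1 + N_{k-1}.
N_0 = 1
N_1 = 1 + 1 = 2
N_2 = 1 + 2 = 3
Explicitly: v, f2(v), f2(f2(v)).
So |H| = 3.
A ground atom is a predicate applied to a tuple of terms from H, so the count is the sum over predicates of |H|^arity:
  Edge: 3^3 = 27
Total ground atoms: 27.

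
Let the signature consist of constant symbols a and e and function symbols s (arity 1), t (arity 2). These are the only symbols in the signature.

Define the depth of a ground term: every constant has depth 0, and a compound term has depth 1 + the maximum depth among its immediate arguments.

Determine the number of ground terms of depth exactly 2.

If N_k denotes the number of depth-≤k ground terms, the 2 constants give N_0 = 2, and each function symbol of arity r contributes N_{k-1}^r new terms at level k: N_k = 2 + N_{k-1} + N_{k-1}^2.
N_0 = 2
N_1 = 2 + 2 + 2^2 = 8
N_2 = 2 + 8 + 8^2 = 74
Terms of depth exactly 2: N_2 − N_1 = 74 − 8 = 66.

66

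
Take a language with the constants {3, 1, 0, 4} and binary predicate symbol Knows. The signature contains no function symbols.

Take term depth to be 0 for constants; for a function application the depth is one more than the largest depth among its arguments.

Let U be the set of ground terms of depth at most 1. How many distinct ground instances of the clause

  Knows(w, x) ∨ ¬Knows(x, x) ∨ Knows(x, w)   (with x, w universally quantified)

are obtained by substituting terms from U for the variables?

16

Ground terms of depth ≤ 1:
  With no function symbols every ground term is a constant, so there are exactly 4 ground terms at every depth bound.
  N_0 = 4
  N_1 = 4
  Explicitly: 3, 1, 0, 4.
So there are 4 ground terms available for substitution.
Each of x, w ranges independently over the available ground terms, and distinct assignments produce distinct instances.
Number of ground instances = 4^2 = 16.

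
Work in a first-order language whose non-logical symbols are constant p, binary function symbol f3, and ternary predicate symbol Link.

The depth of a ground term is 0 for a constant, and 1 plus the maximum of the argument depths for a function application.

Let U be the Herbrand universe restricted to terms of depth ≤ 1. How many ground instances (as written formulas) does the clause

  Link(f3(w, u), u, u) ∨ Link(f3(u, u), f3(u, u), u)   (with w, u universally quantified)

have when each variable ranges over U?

Ground terms of depth ≤ 1:
  Write N_k for the number of ground terms of depth ≤ k. A term of depth ≤ k is either a constant or a function symbol applied to arguments of depth ≤ k−1, so N_k = 1 + N_{k-1}^2.
  N_0 = 1
  N_1 = 1 + 1^2 = 2
  Explicitly: p, f3(p, p).
So there are 2 ground terms available for substitution.
The body mentions every one of the 2 quantified variables; since ground terms form a free algebra, no two substitutions collapse to the same formula.
Number of ground instances = 2^2 = 4.

4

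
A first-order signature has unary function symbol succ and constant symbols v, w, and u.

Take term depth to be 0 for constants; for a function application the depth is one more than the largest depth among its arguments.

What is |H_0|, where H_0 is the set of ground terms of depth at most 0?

Let N_k count ground terms of depth at most k. Each non-constant term of depth ≤ k is some function symbol applied to depth-≤(k−1) arguments, giving N_k = 3 + N_{k-1}.
N_0 = 3
Explicitly: v, w, u.

3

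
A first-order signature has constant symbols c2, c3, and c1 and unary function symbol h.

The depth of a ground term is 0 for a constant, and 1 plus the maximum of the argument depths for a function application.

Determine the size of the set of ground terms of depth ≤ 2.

Let N_k count ground terms of depth at most k. Each non-constant term of depth ≤ k is some function symbol applied to depth-≤(k−1) arguments, giving N_k = 3 + N_{k-1}.
N_0 = 3
N_1 = 3 + 3 = 6
N_2 = 3 + 6 = 9

9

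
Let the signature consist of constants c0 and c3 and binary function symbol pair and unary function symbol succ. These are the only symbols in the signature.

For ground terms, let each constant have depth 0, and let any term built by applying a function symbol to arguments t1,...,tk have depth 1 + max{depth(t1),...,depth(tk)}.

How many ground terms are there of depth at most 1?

Write N_k for the number of ground terms of depth ≤ k. A term of depth ≤ k is either a constant or a function symbol applied to arguments of depth ≤ k−1, so N_k = 2 + N_{k-1}^2 + N_{k-1}.
N_0 = 2
N_1 = 2 + 2^2 + 2 = 8
Explicitly: c0, c3, pair(c0, c0), pair(c0, c3), pair(c3, c0), pair(c3, c3), succ(c0), succ(c3).

8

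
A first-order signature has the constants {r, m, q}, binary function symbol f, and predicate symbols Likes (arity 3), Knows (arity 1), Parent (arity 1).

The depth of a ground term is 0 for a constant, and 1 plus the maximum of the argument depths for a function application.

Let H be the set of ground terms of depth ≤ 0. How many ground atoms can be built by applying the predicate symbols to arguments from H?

First count ground terms of depth ≤ 0.
If N_k denotes the number of depth-≤k ground terms, the 3 constants give N_0 = 3, and each function symbol of arity r contributes N_{k-1}^r new terms at level k: N_k = 3 + N_{k-1}^2.
N_0 = 3
Explicitly: r, m, q.
So |H| = 3.
Each predicate of arity r yields |H|^r ground atoms (one per choice of an r-tuple from H):
  Likes: 3^3 = 27;  Knows: 3;  Parent: 3
Total ground atoms: 27 + 3 + 3 = 33.

33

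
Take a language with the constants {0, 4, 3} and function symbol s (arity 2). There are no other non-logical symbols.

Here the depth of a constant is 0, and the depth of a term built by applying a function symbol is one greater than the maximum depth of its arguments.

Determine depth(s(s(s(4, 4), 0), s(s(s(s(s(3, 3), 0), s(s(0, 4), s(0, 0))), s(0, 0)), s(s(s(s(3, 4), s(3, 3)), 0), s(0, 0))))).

depth(s(4, 4)) = 1 + max(0, 0) = 1
depth(s(s(4, 4), 0)) = 1 + max(1, 0) = 2
depth(s(3, 3)) = 1 + max(0, 0) = 1
depth(s(s(3, 3), 0)) = 1 + max(1, 0) = 2
depth(s(0, 4)) = 1 + max(0, 0) = 1
depth(s(0, 0)) = 1 + max(0, 0) = 1
depth(s(s(0, 4), s(0, 0))) = 1 + max(1, 1) = 2
depth(s(s(s(3, 3), 0), s(s(0, 4), s(0, 0)))) = 1 + max(2, 2) = 3
depth(s(s(s(s(3, 3), 0), s(s(0, 4), s(0, 0))), s(0, 0))) = 1 + max(3, 1) = 4
depth(s(3, 4)) = 1 + max(0, 0) = 1
depth(s(s(3, 4), s(3, 3))) = 1 + max(1, 1) = 2
depth(s(s(s(3, 4), s(3, 3)), 0)) = 1 + max(2, 0) = 3
depth(s(s(s(s(3, 4), s(3, 3)), 0), s(0, 0))) = 1 + max(3, 1) = 4
depth(s(s(s(s(s(3, 3), 0), s(s(0, 4), s(0, 0))), s(0, 0)), s(s(s(s(3, 4), s(3, 3)), 0), s(0, 0)))) = 1 + max(4, 4) = 5
depth(s(s(s(4, 4), 0), s(s(s(s(s(3, 3), 0), s(s(0, 4), s(0, 0))), s(0, 0)), s(s(s(s(3, 4), s(3, 3)), 0), s(0, 0))))) = 1 + max(2, 5) = 6

6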